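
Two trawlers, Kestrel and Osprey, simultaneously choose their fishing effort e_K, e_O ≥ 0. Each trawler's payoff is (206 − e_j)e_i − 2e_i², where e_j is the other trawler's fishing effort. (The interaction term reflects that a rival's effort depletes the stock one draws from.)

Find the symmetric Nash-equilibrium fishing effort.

Kestrel's payoff is (206 − e_O)e_K − 2e_K².
∂π/∂e_K = 206 − e_O − 4e_K = 0, so e_K = 51.5 − 0.25e_O.
By symmetry e_O = e_K; substituting into the reaction function, 1.25e_K = 51.5 and e_K = 41.2.

41.2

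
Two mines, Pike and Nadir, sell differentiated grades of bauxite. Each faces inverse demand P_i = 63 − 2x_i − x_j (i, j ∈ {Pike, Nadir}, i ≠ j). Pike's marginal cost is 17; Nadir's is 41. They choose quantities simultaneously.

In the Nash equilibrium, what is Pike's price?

38.6

Mine Pike's profit: π = x_{Pike}(63 − 2x_{Pike} − x_{Nadir}) − 17x_{Pike}.
∂π/∂x_{Pike} = 46 − 4x_{Pike} − x_{Nadir} = 0 ⇒ x_{Pike} = 11.5 − 0.25x_{Nadir}.
Similarly x_{Nadir} = 5.5 − 0.25x_{Pike}.
Plugging x_{Nadir} into Pike's best response: x_{Pike} = 11.5 − 0.25(5.5 − 0.25x_{Pike}) ⇒ 0.9375x_{Pike} = 10.125, so x_{Pike} = 10.8.
Then x_{Nadir} = 5.5 − 0.25·10.8 = 2.8.
P_{Pike} = 63 − 2·10.8 − 2.8 = 38.6.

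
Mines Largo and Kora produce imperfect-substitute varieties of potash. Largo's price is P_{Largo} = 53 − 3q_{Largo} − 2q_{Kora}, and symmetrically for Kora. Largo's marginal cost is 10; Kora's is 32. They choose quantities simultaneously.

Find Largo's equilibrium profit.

Mine Largo's profit: π = q_{Largo}(53 − 3q_{Largo} − 2q_{Kora}) − 10q_{Largo}.
∂π/∂q_{Largo} = 43 − 6q_{Largo} − 2q_{Kora} = 0 ⇒ q_{Largo} = 43/6 − (1/3)q_{Kora}.
Similarly q_{Kora} = 3.5 − (1/3)q_{Largo}.
Plugging q_{Kora} into Largo's best response: q_{Largo} = 43/6 − (1/3)(3.5 − (1/3)q_{Largo}) ⇒ (8/9)q_{Largo} = 6, so q_{Largo} = 6.75.
Then q_{Kora} = 3.5 − (1/3)·6.75 = 1.25.
P_{Largo} = 53 − 3·6.75 − 2·1.25 = 30.25.
Profit = (30.25 − 10)·6.75 = 136.6875.

136.6875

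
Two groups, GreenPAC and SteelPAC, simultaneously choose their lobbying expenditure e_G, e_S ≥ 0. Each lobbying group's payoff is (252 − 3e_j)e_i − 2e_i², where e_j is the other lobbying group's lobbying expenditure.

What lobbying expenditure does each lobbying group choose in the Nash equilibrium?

36

GreenPAC's payoff is (252 − 3e_S)e_G − 2e_G².
∂π/∂e_G = 252 − 3e_S − 4e_G = 0, so e_G = 63 − 0.75e_S.
By symmetry e_S = e_G; substituting into the reaction function, 1.75e_G = 63 and e_G = 36.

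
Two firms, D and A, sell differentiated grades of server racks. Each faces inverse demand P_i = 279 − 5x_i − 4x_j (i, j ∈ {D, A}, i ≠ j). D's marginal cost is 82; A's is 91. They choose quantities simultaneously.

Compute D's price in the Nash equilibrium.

Firm D's profit: π = x_D(279 − 5x_D − 4x_A) − 82x_D.
∂π/∂x_D = 197 − 10x_D − 4x_A = 0 ⇒ x_D = 19.7 − 0.4x_A.
Similarly x_A = 18.8 − 0.4x_D.
Plugging x_A into D's best response: x_D = 19.7 − 0.4(18.8 − 0.4x_D) ⇒ 0.84x_D = 12.18, so x_D = 14.5.
Then x_A = 18.8 − 0.4·14.5 = 13.
P_D = 279 − 5·14.5 − 4·13 = 154.5.

154.5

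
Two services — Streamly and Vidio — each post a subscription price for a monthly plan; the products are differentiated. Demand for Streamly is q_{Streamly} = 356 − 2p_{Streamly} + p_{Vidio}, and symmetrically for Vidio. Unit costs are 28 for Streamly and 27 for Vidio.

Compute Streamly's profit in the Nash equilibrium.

Streamly's profit: π = (p_{Streamly} − 28)(356 − 2p_{Streamly} + p_{Vidio}).
∂π/∂p_{Streamly} = 412 − 4p_{Streamly} + p_{Vidio} = 0 ⇒ p_{Streamly} = 103 + 0.25p_{Vidio}.
Similarly p_{Vidio} = 102.5 + 0.25p_{Streamly}.
Solving the two reaction functions simultaneously: (1 − (0.25)(0.25))p_{Streamly} = 103 + 0.25·102.5, so 0.9375p_{Streamly} = 128.625 and p_{Streamly} = 137.2.
Then p_{Vidio} = 102.5 + 0.25·137.2 = 136.8.
q_{Streamly} = 356 − 2·137.2 + 136.8 = 218.4.
Profit = (137.2 − 28)·218.4 = 23849.28.

23849.28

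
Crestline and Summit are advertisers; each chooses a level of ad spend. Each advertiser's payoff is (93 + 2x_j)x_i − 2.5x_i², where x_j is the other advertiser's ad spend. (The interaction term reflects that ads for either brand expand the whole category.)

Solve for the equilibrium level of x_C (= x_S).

31

Crestline's payoff is (93 + 2x_S)x_C − 2.5x_C².
∂π/∂x_C = 93 + 2x_S − 5x_C = 0, so x_C = 18.6 + 0.4x_S.
The game is symmetric, so in equilibrium x_S = x_C: the reaction function gives 0.6x_C = 18.6, hence x_C = 31.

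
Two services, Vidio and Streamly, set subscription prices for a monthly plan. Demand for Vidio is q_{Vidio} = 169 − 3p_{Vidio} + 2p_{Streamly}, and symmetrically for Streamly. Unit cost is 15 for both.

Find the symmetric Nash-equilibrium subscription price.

53.5

Vidio's profit: π = (p_{Vidio} − 15)(169 − 3p_{Vidio} + 2p_{Streamly}).
∂π/∂p_{Vidio} = 214 − 6p_{Vidio} + 2p_{Streamly} = 0 ⇒ p_{Vidio} = 107/3 + (1/3)p_{Streamly}.
The game is symmetric, so in equilibrium p_{Streamly} = p_{Vidio}: the reaction function gives (2/3)p_{Vidio} = 107/3, hence p_{Vidio} = 53.5.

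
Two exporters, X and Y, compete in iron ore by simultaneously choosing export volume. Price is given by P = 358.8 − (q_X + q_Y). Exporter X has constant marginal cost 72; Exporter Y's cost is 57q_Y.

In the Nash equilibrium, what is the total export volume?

Exporter X's profit: π = q_X(358.8 − (q_X + q_Y)) − 72q_X.
∂π/∂q_X = 286.8 − 2q_X − q_Y = 0, so q_X = 143.4 − 0.5q_Y.
By the same steps for Y: q_Y = 150.9 − 0.5q_X.
Plugging q_Y into X's best response: q_X = 143.4 − 0.5(150.9 − 0.5q_X) ⇒ 0.75q_X = 67.95, so q_X = 90.6.
Then q_Y = 150.9 − 0.5·90.6 = 105.6.
Total export volume: 90.6 + 105.6 = 196.2.

196.2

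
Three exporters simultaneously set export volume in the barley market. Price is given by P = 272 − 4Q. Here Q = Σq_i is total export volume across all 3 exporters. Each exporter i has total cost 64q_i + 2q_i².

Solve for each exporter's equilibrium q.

A representative exporter's profit is π_i = q_i(272 − 4Q) − 64q_i − 2q_i², with Q = q_i + Σ_{j≠i} q_j.
First-order condition: 208 − 12q_i − 4Σ_{j≠i} q_j = 0.
Imposing symmetry (q_j = q for all j) turns Σ_{j≠i} q_j into 2q, so 208 = 20q and q = 10.4.

10.4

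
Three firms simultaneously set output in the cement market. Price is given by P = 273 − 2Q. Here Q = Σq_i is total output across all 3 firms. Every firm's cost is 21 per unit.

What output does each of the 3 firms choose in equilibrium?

A representative firm's profit is π_i = q_i(273 − 2Q) − 21q_i, with Q = q_i + Σ_{j≠i} q_j.
First-order condition: 252 − 4q_i − 2Σ_{j≠i} q_j = 0.
With identical firms, set every q_j = q: then 252 − 4q − 4q = 0, i.e. q = 252/8 = 31.5.

31.5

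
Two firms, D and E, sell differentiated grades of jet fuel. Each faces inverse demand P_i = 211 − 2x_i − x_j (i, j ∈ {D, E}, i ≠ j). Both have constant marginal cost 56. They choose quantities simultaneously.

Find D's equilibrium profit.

1922

Firm D's profit: π = x_D(211 − 2x_D − x_E) − 56x_D.
∂π/∂x_D = 155 − 4x_D − x_E = 0 ⇒ x_D = 38.75 − 0.25x_E.
Setting x_D = x_E in the reaction function: x_D = 38.75 − 0.25x_D, so x_D = 38.75 / 1.25 = 31.
P_D = 211 − 2·31 − 31 = 118.
Profit = (118 − 56)·31 = 1922.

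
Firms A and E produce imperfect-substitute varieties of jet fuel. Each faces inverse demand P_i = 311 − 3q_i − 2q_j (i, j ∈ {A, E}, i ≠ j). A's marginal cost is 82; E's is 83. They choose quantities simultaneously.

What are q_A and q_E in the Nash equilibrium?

Firm A's profit: π = q_A(311 − 3q_A − 2q_E) − 82q_A.
∂π/∂q_A = 229 − 6q_A − 2q_E = 0 ⇒ q_A = 229/6 − (1/3)q_E.
Similarly q_E = 38 − (1/3)q_A.
Plugging q_E into A's best response: q_A = 229/6 − (1/3)(38 − (1/3)q_A) ⇒ (8/9)q_A = 25.5, so q_A = 28.6875.
Then q_E = 38 − (1/3)·28.6875 = 28.4375.

28.6875, 28.4375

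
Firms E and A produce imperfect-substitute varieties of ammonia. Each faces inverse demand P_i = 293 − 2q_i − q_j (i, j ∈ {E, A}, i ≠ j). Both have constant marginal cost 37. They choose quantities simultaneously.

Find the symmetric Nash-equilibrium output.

51.2

Firm E's profit: π = q_E(293 − 2q_E − q_A) − 37q_E.
∂π/∂q_E = 256 − 4q_E − q_A = 0 ⇒ q_E = 64 − 0.25q_A.
The game is symmetric, so in equilibrium q_A = q_E: the reaction function gives 1.25q_E = 64, hence q_E = 51.2.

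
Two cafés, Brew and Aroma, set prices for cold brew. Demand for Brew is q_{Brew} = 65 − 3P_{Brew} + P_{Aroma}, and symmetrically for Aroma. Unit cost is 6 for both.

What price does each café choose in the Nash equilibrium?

Brew's profit: π = (P_{Brew} − 6)(65 − 3P_{Brew} + P_{Aroma}).
∂π/∂P_{Brew} = 83 − 6P_{Brew} + P_{Aroma} = 0 ⇒ P_{Brew} = 83/6 + (1/6)P_{Aroma}.
Setting P_{Brew} = P_{Aroma} in the reaction function: P_{Brew} = 83/6 + (1/6)P_{Brew}, so P_{Brew} = (83/6) / (5/6) = 16.6.

16.6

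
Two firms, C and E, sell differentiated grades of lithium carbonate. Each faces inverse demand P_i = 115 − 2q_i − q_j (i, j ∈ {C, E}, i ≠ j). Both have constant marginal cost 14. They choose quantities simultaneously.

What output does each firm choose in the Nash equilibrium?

20.2

Firm C's profit: π = q_C(115 − 2q_C − q_E) − 14q_C.
∂π/∂q_C = 101 − 4q_C − q_E = 0 ⇒ q_C = 25.25 − 0.25q_E.
By symmetry q_E = q_C; substituting into the reaction function, 1.25q_C = 25.25 and q_C = 20.2.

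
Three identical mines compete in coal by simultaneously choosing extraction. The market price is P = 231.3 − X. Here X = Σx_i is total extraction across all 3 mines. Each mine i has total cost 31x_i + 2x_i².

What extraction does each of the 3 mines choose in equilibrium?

A representative mine's profit is π_i = x_i(231.3 − X) − 31x_i − 2x_i², with X = x_i + Σ_{j≠i} x_j.
First-order condition: 200.3 − 6x_i − Σ_{j≠i} x_j = 0.
In a symmetric equilibrium every mine chooses the same x, so Σ_{j≠i} x_j = 2x. The condition becomes 200.3 − 8x = 0, giving x = 200.3/8 = 25.0375.

25.0375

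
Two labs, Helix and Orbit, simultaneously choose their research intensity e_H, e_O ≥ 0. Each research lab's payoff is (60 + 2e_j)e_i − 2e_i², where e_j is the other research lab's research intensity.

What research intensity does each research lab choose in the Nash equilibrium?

30

Helix's payoff is (60 + 2e_O)e_H − 2e_H².
∂π/∂e_H = 60 + 2e_O − 4e_H = 0, so e_H = 15 + 0.5e_O.
Setting e_H = e_O in the reaction function: e_H = 15 + 0.5e_H, so e_H = 15 / 0.5 = 30.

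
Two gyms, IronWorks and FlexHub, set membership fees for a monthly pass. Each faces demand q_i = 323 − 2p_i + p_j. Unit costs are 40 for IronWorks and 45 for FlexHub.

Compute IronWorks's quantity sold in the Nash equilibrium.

IronWorks's profit: π = (p_{IronWorks} − 40)(323 − 2p_{IronWorks} + p_{FlexHub}).
∂π/∂p_{IronWorks} = 403 − 4p_{IronWorks} + p_{FlexHub} = 0 ⇒ p_{IronWorks} = 100.75 + 0.25p_{FlexHub}.
Similarly p_{FlexHub} = 103.25 + 0.25p_{IronWorks}.
Plugging p_{FlexHub} into IronWorks's best response: p_{IronWorks} = 100.75 + 0.25(103.25 + 0.25p_{IronWorks}) ⇒ 0.9375p_{IronWorks} = 126.5625, so p_{IronWorks} = 135.
Then p_{FlexHub} = 103.25 + 0.25·135 = 137.
q_{IronWorks} = 323 − 2·135 + 137 = 190.

190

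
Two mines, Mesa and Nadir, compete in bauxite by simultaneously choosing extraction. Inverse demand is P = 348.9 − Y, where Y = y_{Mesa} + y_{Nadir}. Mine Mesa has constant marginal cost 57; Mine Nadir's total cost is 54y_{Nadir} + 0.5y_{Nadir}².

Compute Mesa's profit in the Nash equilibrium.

Mine Mesa's profit: π = y_{Mesa}(348.9 − (y_{Mesa} + y_{Nadir})) − 57y_{Mesa}.
∂π/∂y_{Mesa} = 291.9 − 2y_{Mesa} − y_{Nadir} = 0, so y_{Mesa} = 145.95 − 0.5y_{Nadir}.
For Nadir: ∂π/∂y_{Nadir} = 294.9 − 3y_{Nadir} − y_{Mesa} = 0 ⇒ y_{Nadir} = 98.3 − (1/3)y_{Mesa}.
Substituting the second reaction function into the first: y_{Mesa} = 145.95 − 0.5(98.3 − (1/3)y_{Mesa}), which gives (5/6)y_{Mesa} = 96.8 ⇒ y_{Mesa} = 116.16.
Then y_{Nadir} = 98.3 − (1/3)·116.16 = 59.58.
Price P = 348.9 − 175.74 = 173.16.
Mesa's profit: (173.16 − 57)·116.16 = 13493.1456.

13493.1456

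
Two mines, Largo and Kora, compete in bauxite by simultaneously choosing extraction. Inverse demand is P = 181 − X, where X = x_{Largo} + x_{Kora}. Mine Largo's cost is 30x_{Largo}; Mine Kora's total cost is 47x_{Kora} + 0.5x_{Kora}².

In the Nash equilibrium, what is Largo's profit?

Mine Largo's profit: π = x_{Largo}(181 − (x_{Largo} + x_{Kora})) − 30x_{Largo}.
∂π/∂x_{Largo} = 151 − 2x_{Largo} − x_{Kora} = 0, so x_{Largo} = 75.5 − 0.5x_{Kora}.
For Kora: ∂π/∂x_{Kora} = 134 − 3x_{Kora} − x_{Largo} = 0 ⇒ x_{Kora} = 134/3 − (1/3)x_{Largo}.
Substituting the second reaction function into the first: x_{Largo} = 75.5 − 0.5(134/3 − (1/3)x_{Largo}), which gives (5/6)x_{Largo} = 319/6 ⇒ x_{Largo} = 63.8.
Then x_{Kora} = 134/3 − (1/3)·63.8 = 23.4.
Price P = 181 − 87.2 = 93.8.
Largo's profit: (93.8 − 30)·63.8 = 4070.44.

4070.44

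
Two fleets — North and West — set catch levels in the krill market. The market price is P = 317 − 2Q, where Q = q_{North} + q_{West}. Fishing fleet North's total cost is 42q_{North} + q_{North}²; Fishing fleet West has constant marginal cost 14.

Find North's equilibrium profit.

Fishing fleet North's profit: π = q_{North}(317 − 2(q_{North} + q_{West})) − 42q_{North} − q_{North}².
∂π/∂q_{North} = 275 − 6q_{North} − 2q_{West} = 0, so q_{North} = 275/6 − (1/3)q_{West}.
For West: ∂π/∂q_{West} = 303 − 4q_{West} − 2q_{North} = 0 ⇒ q_{West} = 75.75 − 0.5q_{North}.
Substituting the second reaction function into the first: q_{North} = 275/6 − (1/3)(75.75 − 0.5q_{North}), which gives (5/6)q_{North} = 247/12 ⇒ q_{North} = 24.7.
Then q_{West} = 75.75 − 0.5·24.7 = 63.4.
Price P = 317 − 2·88.1 = 140.8.
North's profit: (140.8 − 42)·24.7 − (24.7)² = 1830.27.

1830.27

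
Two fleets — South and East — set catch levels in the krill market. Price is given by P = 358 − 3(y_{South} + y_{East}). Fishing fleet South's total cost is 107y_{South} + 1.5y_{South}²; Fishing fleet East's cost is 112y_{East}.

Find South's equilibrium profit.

Fishing fleet South's profit: π = y_{South}(358 − 3(y_{South} + y_{East})) − 107y_{South} − 1.5y_{South}².
∂π/∂y_{South} = 251 − 9y_{South} − 3y_{East} = 0, so y_{South} = 251/9 − (1/3)y_{East}.
For East: ∂π/∂y_{East} = 246 − 6y_{East} − 3y_{South} = 0 ⇒ y_{East} = 41 − 0.5y_{South}.
Solving the two reaction functions simultaneously: (1 − (−1/3)(−0.5))y_{South} = 251/9 − (1/3)·41, so (5/6)y_{South} = 128/9 and y_{South} = 256/15.
Then y_{East} = 41 − 0.5·(256/15) = 487/15.
Price P = 358 − 3·(743/15) = 209.4.
South's profit: (209.4 − 107)·(256/15) − 1.5(256/15)² = 1310.72.

1310.72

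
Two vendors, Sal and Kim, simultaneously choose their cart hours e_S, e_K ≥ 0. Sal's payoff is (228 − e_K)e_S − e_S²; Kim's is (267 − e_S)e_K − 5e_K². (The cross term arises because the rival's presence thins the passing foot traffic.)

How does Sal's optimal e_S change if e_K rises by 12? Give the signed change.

-6

Expanding Sal's payoff: 228e_S − e_Ke_S − e_S².
∂π/∂e_S = 228 − e_K − 2e_S = 0, so e_S = 114 − 0.5e_K.
The reaction-function slope is −0.5, so a 12-unit rise in e_K moves e_S by −0.5 × 12 = −6. Sal's best response falls — the actions are strategic substitutes.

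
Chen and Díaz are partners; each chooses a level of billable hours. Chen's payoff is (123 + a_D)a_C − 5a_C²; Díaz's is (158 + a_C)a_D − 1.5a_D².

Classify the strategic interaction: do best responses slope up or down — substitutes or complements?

strategic complements

Expanding Chen's payoff: 123a_C + a_Da_C − 5a_C².
∂π/∂a_C = 123 + a_D − 10a_C = 0, so a_C = 12.3 + 0.1a_D.
The best-response slope da_C/da_D = 0.1 > 0: the reaction function is upward-sloping, so the choices are strategic complements.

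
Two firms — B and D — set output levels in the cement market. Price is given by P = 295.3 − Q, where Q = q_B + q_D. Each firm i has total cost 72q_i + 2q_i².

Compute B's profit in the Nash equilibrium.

Firm B's profit: π = q_B(295.3 − (q_B + q_D)) − 72q_B − 2q_B².
∂π/∂q_B = 223.3 − 6q_B − q_D = 0, so q_B = 2233/60 − (1/6)q_D.
Setting q_B = q_D in the reaction function: q_B = 2233/60 − (1/6)q_B, so q_B = (2233/60) / (7/6) = 31.9.
Price P = 295.3 − 63.8 = 231.5.
B's profit: (231.5 − 72)·31.9 − 2(31.9)² = 3052.83.

3052.83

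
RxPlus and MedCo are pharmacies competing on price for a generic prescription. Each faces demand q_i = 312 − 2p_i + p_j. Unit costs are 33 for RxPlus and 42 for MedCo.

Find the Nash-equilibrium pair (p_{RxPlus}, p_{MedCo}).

RxPlus's profit: π = (p_{RxPlus} − 33)(312 − 2p_{RxPlus} + p_{MedCo}).
∂π/∂p_{RxPlus} = 378 − 4p_{RxPlus} + p_{MedCo} = 0 ⇒ p_{RxPlus} = 94.5 + 0.25p_{MedCo}.
Similarly p_{MedCo} = 99 + 0.25p_{RxPlus}.
Plugging p_{MedCo} into RxPlus's best response: p_{RxPlus} = 94.5 + 0.25(99 + 0.25p_{RxPlus}) ⇒ 0.9375p_{RxPlus} = 119.25, so p_{RxPlus} = 127.2.
Then p_{MedCo} = 99 + 0.25·127.2 = 130.8.

127.2, 130.8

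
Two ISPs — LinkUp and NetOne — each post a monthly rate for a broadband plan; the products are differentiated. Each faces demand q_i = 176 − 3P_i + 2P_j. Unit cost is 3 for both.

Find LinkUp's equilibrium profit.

LinkUp's profit: π = (P_{LinkUp} − 3)(176 − 3P_{LinkUp} + 2P_{NetOne}).
∂π/∂P_{LinkUp} = 185 − 6P_{LinkUp} + 2P_{NetOne} = 0 ⇒ P_{LinkUp} = 185/6 + (1/3)P_{NetOne}.
Setting P_{LinkUp} = P_{NetOne} in the reaction function: P_{LinkUp} = 185/6 + (1/3)P_{LinkUp}, so P_{LinkUp} = (185/6) / (2/3) = 46.25.
q_{LinkUp} = 176 − 3·46.25 + 2·46.25 = 129.75.
Profit = (46.25 − 3)·129.75 = 5611.6875.

5611.6875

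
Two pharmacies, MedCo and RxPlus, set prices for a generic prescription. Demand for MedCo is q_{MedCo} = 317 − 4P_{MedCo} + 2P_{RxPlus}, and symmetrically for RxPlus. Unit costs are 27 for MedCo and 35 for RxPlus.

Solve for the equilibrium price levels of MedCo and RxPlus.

MedCo's profit: π = (P_{MedCo} − 27)(317 − 4P_{MedCo} + 2P_{RxPlus}).
∂π/∂P_{MedCo} = 425 − 8P_{MedCo} + 2P_{RxPlus} = 0 ⇒ P_{MedCo} = 53.125 + 0.25P_{RxPlus}.
Similarly P_{RxPlus} = 57.125 + 0.25P_{MedCo}.
Substituting the second reaction function into the first: P_{MedCo} = 53.125 + 0.25(57.125 + 0.25P_{MedCo}), which gives 0.9375P_{MedCo} = 2157/32 ⇒ P_{MedCo} = 71.9.
Then P_{RxPlus} = 57.125 + 0.25·71.9 = 75.1.

71.9, 75.1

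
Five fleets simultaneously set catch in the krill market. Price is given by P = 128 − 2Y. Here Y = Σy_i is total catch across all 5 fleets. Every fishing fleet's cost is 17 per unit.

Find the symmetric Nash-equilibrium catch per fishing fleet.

A representative fishing fleet's profit is π_i = y_i(128 − 2Y) − 17y_i, with Y = y_i + Σ_{j≠i} y_j.
First-order condition: 111 − 4y_i − 2Σ_{j≠i} y_j = 0.
In a symmetric equilibrium every fishing fleet chooses the same y, so Σ_{j≠i} y_j = 4y. The condition becomes 111 − 12y = 0, giving y = 111/12 = 9.25.

9.25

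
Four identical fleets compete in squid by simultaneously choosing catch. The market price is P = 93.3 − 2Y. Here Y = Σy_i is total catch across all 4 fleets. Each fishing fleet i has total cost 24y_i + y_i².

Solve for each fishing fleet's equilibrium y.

A representative fishing fleet's profit is π_i = y_i(93.3 − 2Y) − 24y_i − y_i², with Y = y_i + Σ_{j≠i} y_j.
First-order condition: 69.3 − 6y_i − 2Σ_{j≠i} y_j = 0.
In a symmetric equilibrium every fishing fleet chooses the same y, so Σ_{j≠i} y_j = 3y. The condition becomes 69.3 − 12y = 0, giving y = 69.3/12 = 5.775.

5.775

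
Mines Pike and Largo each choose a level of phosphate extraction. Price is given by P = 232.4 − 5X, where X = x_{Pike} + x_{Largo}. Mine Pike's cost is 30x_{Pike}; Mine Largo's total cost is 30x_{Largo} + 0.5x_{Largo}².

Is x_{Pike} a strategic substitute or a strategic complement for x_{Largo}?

Mine Pike's profit: π = x_{Pike}(232.4 − 5(x_{Pike} + x_{Largo})) − 30x_{Pike}.
∂π/∂x_{Pike} = 202.4 − 10x_{Pike} − 5x_{Largo} = 0, so x_{Pike} = 20.24 − 0.5x_{Largo}.
The best-response slope dx_{Pike}/dx_{Largo} = −0.5 < 0: the reaction function is downward-sloping, so the choices are strategic substitutes.

strategic substitutes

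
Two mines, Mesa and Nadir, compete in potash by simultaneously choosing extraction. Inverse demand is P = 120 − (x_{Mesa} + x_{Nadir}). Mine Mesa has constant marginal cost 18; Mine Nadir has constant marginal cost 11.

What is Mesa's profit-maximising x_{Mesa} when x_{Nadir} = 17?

Mine Mesa's profit: π = x_{Mesa}(120 − (x_{Mesa} + x_{Nadir})) − 18x_{Mesa}.
∂π/∂x_{Mesa} = 102 − 2x_{Mesa} − x_{Nadir} = 0, so x_{Mesa} = 51 − 0.5x_{Nadir}.
At x_{Nadir} = 17: x_{Mesa} = 51 − 0.5·17 = 42.5.

42.5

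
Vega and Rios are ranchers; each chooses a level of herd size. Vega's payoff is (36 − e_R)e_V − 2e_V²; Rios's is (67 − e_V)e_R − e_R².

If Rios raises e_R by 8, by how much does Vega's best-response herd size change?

-2

Expanding Vega's payoff: 36e_V − e_Re_V − 2e_V².
∂π/∂e_V = 36 − e_R − 4e_V = 0, so e_V = 9 − 0.25e_R.
The reaction-function slope is −0.25, so an 8-unit rise in e_R moves e_V by −0.25 × 8 = −2. Vega's best response falls — the actions are strategic substitutes.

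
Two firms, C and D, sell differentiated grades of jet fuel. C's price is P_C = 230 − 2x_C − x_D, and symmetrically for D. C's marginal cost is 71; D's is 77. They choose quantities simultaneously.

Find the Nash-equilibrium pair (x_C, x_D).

32.2, 30.2

Firm C's profit: π = x_C(230 − 2x_C − x_D) − 71x_C.
∂π/∂x_C = 159 − 4x_C − x_D = 0 ⇒ x_C = 39.75 − 0.25x_D.
Similarly x_D = 38.25 − 0.25x_C.
Solving the two reaction functions simultaneously: (1 − (−0.25)(−0.25))x_C = 39.75 − 0.25·38.25, so 0.9375x_C = 30.1875 and x_C = 32.2.
Then x_D = 38.25 − 0.25·32.2 = 30.2.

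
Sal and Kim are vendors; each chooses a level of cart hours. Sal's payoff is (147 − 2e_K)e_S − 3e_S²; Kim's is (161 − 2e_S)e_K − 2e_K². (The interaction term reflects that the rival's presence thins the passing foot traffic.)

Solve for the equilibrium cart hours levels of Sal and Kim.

Expanding Sal's payoff: 147e_S − 2e_Ke_S − 3e_S².
∂π/∂e_S = 147 − 2e_K − 6e_S = 0, so e_S = 24.5 − (1/3)e_K.
Likewise for Kim: e_K = 40.25 − 0.5e_S.
Solving the two reaction functions simultaneously: (1 − (−1/3)(−0.5))e_S = 24.5 − (1/3)·40.25, so (5/6)e_S = 133/12 and e_S = 13.3.
Then e_K = 40.25 − 0.5·13.3 = 33.6.

13.3, 33.6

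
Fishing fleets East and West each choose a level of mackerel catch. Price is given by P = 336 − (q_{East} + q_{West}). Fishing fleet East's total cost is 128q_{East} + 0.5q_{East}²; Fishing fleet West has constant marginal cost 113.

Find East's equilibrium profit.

2234.94

Fishing fleet East's profit: π = q_{East}(336 − (q_{East} + q_{West})) − 128q_{East} − 0.5q_{East}².
∂π/∂q_{East} = 208 − 3q_{East} − q_{West} = 0, so q_{East} = 208/3 − (1/3)q_{West}.
For West: ∂π/∂q_{West} = 223 − 2q_{West} − q_{East} = 0 ⇒ q_{West} = 111.5 − 0.5q_{East}.
Solving the two reaction functions simultaneously: (1 − (−1/3)(−0.5))q_{East} = 208/3 − (1/3)·111.5, so (5/6)q_{East} = 193/6 and q_{East} = 38.6.
Then q_{West} = 111.5 − 0.5·38.6 = 92.2.
Price P = 336 − 130.8 = 205.2.
East's profit: (205.2 − 128)·38.6 − 0.5(38.6)² = 2234.94.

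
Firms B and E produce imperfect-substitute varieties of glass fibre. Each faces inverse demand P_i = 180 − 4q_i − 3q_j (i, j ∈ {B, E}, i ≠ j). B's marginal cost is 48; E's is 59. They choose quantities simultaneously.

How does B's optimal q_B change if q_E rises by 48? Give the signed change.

Firm B's profit: π = q_B(180 − 4q_B − 3q_E) − 48q_B.
∂π/∂q_B = 132 − 8q_B − 3q_E = 0 ⇒ q_B = 16.5 − 0.375q_E.
The reaction-function slope is −0.375, so a 48-unit rise in q_E moves q_B by −0.375 × 48 = −18. B's best response falls — the actions are strategic substitutes.

-18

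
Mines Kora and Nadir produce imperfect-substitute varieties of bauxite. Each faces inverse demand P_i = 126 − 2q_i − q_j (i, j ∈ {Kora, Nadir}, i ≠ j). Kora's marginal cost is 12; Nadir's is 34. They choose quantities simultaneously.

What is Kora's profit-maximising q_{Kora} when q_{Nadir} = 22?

23

Mine Kora's profit: π = q_{Kora}(126 − 2q_{Kora} − q_{Nadir}) − 12q_{Kora}.
∂π/∂q_{Kora} = 114 − 4q_{Kora} − q_{Nadir} = 0 ⇒ q_{Kora} = 28.5 − 0.25q_{Nadir}.
At q_{Nadir} = 22: q_{Kora} = 28.5 − 0.25·22 = 23.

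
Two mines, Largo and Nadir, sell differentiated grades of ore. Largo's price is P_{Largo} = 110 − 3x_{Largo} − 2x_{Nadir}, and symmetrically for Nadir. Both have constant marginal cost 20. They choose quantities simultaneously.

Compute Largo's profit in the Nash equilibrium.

379.6875

Mine Largo's profit: π = x_{Largo}(110 − 3x_{Largo} − 2x_{Nadir}) − 20x_{Largo}.
∂π/∂x_{Largo} = 90 − 6x_{Largo} − 2x_{Nadir} = 0 ⇒ x_{Largo} = 15 − (1/3)x_{Nadir}.
Setting x_{Largo} = x_{Nadir} in the reaction function: x_{Largo} = 15 − (1/3)x_{Largo}, so x_{Largo} = 15 / (4/3) = 11.25.
P_{Largo} = 110 − 3·11.25 − 2·11.25 = 53.75.
Profit = (53.75 − 20)·11.25 = 379.6875.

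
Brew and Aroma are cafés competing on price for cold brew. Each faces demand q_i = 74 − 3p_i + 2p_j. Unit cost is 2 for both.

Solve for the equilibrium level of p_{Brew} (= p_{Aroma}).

Brew's profit: π = (p_{Brew} − 2)(74 − 3p_{Brew} + 2p_{Aroma}).
∂π/∂p_{Brew} = 80 − 6p_{Brew} + 2p_{Aroma} = 0 ⇒ p_{Brew} = 40/3 + (1/3)p_{Aroma}.
By symmetry p_{Aroma} = p_{Brew}; substituting into the reaction function, (2/3)p_{Brew} = 40/3 and p_{Brew} = 20.

20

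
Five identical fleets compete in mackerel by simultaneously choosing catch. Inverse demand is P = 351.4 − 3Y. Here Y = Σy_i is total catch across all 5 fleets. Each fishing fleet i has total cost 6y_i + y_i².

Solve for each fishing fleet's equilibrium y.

17.27

A representative fishing fleet's profit is π_i = y_i(351.4 − 3Y) − 6y_i − y_i², with Y = y_i + Σ_{j≠i} y_j.
First-order condition: 345.4 − 8y_i − 3Σ_{j≠i} y_j = 0.
In a symmetric equilibrium every fishing fleet chooses the same y, so Σ_{j≠i} y_j = 4y. The condition becomes 345.4 − 20y = 0, giving y = 345.4/20 = 17.27.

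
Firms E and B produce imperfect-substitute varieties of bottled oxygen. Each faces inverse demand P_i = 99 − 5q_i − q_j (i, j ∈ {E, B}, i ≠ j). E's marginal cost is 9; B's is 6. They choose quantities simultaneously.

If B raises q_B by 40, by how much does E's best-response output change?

Firm E's profit: π = q_E(99 − 5q_E − q_B) − 9q_E.
∂π/∂q_E = 90 − 10q_E − q_B = 0 ⇒ q_E = 9 − 0.1q_B.
The reaction-function slope is −0.1, so a 40-unit rise in q_B moves q_E by −0.1 × 40 = −4. E's best response falls — the actions are strategic substitutes.

-4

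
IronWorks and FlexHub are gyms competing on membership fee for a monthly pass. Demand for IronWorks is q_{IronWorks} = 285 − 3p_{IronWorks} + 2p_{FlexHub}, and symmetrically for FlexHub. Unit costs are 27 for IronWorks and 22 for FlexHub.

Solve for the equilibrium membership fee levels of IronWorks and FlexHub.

90.5625, 88.6875

IronWorks's profit: π = (p_{IronWorks} − 27)(285 − 3p_{IronWorks} + 2p_{FlexHub}).
∂π/∂p_{IronWorks} = 366 − 6p_{IronWorks} + 2p_{FlexHub} = 0 ⇒ p_{IronWorks} = 61 + (1/3)p_{FlexHub}.
Similarly p_{FlexHub} = 58.5 + (1/3)p_{IronWorks}.
Substituting the second reaction function into the first: p_{IronWorks} = 61 + (1/3)(58.5 + (1/3)p_{IronWorks}), which gives (8/9)p_{IronWorks} = 80.5 ⇒ p_{IronWorks} = 90.5625.
Then p_{FlexHub} = 58.5 + (1/3)·90.5625 = 88.6875.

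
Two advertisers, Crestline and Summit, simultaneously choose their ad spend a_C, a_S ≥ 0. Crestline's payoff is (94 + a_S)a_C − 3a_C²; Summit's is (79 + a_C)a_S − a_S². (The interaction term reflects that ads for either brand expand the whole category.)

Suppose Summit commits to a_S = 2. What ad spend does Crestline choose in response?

16

Expanding Crestline's payoff: 94a_C + a_Sa_C − 3a_C².
∂π/∂a_C = 94 + a_S − 6a_C = 0, so a_C = 47/3 + (1/6)a_S.
At a_S = 2: a_C = 47/3 + (1/6)·2 = 16.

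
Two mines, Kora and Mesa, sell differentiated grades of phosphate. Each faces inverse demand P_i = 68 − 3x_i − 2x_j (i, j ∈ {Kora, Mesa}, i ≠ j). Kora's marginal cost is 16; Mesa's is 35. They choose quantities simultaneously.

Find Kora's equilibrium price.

39.0625

Mine Kora's profit: π = x_{Kora}(68 − 3x_{Kora} − 2x_{Mesa}) − 16x_{Kora}.
∂π/∂x_{Kora} = 52 − 6x_{Kora} − 2x_{Mesa} = 0 ⇒ x_{Kora} = 26/3 − (1/3)x_{Mesa}.
Similarly x_{Mesa} = 5.5 − (1/3)x_{Kora}.
Substituting the second reaction function into the first: x_{Kora} = 26/3 − (1/3)(5.5 − (1/3)x_{Kora}), which gives (8/9)x_{Kora} = 41/6 ⇒ x_{Kora} = 7.6875.
Then x_{Mesa} = 5.5 − (1/3)·7.6875 = 2.9375.
P_{Kora} = 68 − 3·7.6875 − 2·2.9375 = 39.0625.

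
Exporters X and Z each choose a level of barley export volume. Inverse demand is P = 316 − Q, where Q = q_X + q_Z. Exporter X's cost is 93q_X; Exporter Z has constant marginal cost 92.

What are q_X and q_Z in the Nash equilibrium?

74, 75

Exporter X's profit: π = q_X(316 − (q_X + q_Z)) − 93q_X.
∂π/∂q_X = 223 − 2q_X − q_Z = 0, so q_X = 111.5 − 0.5q_Z.
By the same steps for Z: q_Z = 112 − 0.5q_X.
Solving the two reaction functions simultaneously: (1 − (−0.5)(−0.5))q_X = 111.5 − 0.5·112, so 0.75q_X = 55.5 and q_X = 74.
Then q_Z = 112 − 0.5·74 = 75.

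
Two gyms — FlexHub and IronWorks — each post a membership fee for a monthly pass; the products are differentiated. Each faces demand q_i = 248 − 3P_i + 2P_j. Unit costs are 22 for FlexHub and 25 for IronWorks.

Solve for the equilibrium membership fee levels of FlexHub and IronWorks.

79.0625, 80.1875

FlexHub's profit: π = (P_{FlexHub} − 22)(248 − 3P_{FlexHub} + 2P_{IronWorks}).
∂π/∂P_{FlexHub} = 314 − 6P_{FlexHub} + 2P_{IronWorks} = 0 ⇒ P_{FlexHub} = 157/3 + (1/3)P_{IronWorks}.
Similarly P_{IronWorks} = 323/6 + (1/3)P_{FlexHub}.
Plugging P_{IronWorks} into FlexHub's best response: P_{FlexHub} = 157/3 + (1/3)(323/6 + (1/3)P_{FlexHub}) ⇒ (8/9)P_{FlexHub} = 1265/18, so P_{FlexHub} = 79.0625.
Then P_{IronWorks} = 323/6 + (1/3)·79.0625 = 80.1875.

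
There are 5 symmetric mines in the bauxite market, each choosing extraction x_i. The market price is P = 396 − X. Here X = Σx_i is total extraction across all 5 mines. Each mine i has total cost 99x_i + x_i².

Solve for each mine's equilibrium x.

A representative mine's profit is π_i = x_i(396 − X) − 99x_i − x_i², with X = x_i + Σ_{j≠i} x_j.
First-order condition: 297 − 4x_i − Σ_{j≠i} x_j = 0.
In a symmetric equilibrium every mine chooses the same x, so Σ_{j≠i} x_j = 4x. The condition becomes 297 − 8x = 0, giving x = 297/8 = 37.125.

37.125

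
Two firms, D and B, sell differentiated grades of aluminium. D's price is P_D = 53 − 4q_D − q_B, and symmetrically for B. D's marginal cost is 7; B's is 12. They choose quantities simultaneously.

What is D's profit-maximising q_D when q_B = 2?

Firm D's profit: π = q_D(53 − 4q_D − q_B) − 7q_D.
∂π/∂q_D = 46 − 8q_D − q_B = 0 ⇒ q_D = 5.75 − 0.125q_B.
At q_B = 2: q_D = 5.75 − 0.125·2 = 5.5.

5.5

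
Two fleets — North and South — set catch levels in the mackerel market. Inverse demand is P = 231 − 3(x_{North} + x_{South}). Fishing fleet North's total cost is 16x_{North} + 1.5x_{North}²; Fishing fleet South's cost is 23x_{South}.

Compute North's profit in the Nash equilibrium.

985.68

Fishing fleet North's profit: π = x_{North}(231 − 3(x_{North} + x_{South})) − 16x_{North} − 1.5x_{North}².
∂π/∂x_{North} = 215 − 9x_{North} − 3x_{South} = 0, so x_{North} = 215/9 − (1/3)x_{South}.
For South: ∂π/∂x_{South} = 208 − 6x_{South} − 3x_{North} = 0 ⇒ x_{South} = 104/3 − 0.5x_{North}.
Plugging x_{South} into North's best response: x_{North} = 215/9 − (1/3)(104/3 − 0.5x_{North}) ⇒ (5/6)x_{North} = 37/3, so x_{North} = 14.8.
Then x_{South} = 104/3 − 0.5·14.8 = 409/15.
Price P = 231 − 3·(631/15) = 104.8.
North's profit: (104.8 − 16)·14.8 − 1.5(14.8)² = 985.68.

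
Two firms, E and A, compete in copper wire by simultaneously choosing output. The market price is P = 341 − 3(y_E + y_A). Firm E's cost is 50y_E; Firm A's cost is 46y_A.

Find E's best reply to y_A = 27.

Firm E's profit: π = y_E(341 − 3(y_E + y_A)) − 50y_E.
∂π/∂y_E = 291 − 6y_E − 3y_A = 0, so y_E = 48.5 − 0.5y_A.
At y_A = 27: y_E = 48.5 − 0.5·27 = 35.

35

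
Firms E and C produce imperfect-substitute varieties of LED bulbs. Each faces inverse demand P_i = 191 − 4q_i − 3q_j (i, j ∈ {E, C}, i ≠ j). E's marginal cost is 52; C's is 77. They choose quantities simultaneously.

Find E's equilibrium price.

108

Firm E's profit: π = q_E(191 − 4q_E − 3q_C) − 52q_E.
∂π/∂q_E = 139 − 8q_E − 3q_C = 0 ⇒ q_E = 17.375 − 0.375q_C.
Similarly q_C = 14.25 − 0.375q_E.
Substituting the second reaction function into the first: q_E = 17.375 − 0.375(14.25 − 0.375q_E), which gives (55/64)q_E = 385/32 ⇒ q_E = 14.
Then q_C = 14.25 − 0.375·14 = 9.
P_E = 191 − 4·14 − 3·9 = 108.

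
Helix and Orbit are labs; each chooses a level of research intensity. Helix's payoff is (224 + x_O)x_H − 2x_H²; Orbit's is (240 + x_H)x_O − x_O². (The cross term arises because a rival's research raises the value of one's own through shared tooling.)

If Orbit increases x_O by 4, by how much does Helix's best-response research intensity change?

1

Expanding Helix's payoff: 224x_H + x_Ox_H − 2x_H².
∂π/∂x_H = 224 + x_O − 4x_H = 0, so x_H = 56 + 0.25x_O.
The reaction-function slope is 0.25, so a 4-unit rise in x_O moves x_H by 0.25 × 4 = 1. Helix's best response rises — the actions are strategic complements.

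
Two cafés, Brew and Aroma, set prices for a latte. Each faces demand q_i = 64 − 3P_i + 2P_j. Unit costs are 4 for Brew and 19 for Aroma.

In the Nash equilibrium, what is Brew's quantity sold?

53.4375

Brew's profit: π = (P_{Brew} − 4)(64 − 3P_{Brew} + 2P_{Aroma}).
∂π/∂P_{Brew} = 76 − 6P_{Brew} + 2P_{Aroma} = 0 ⇒ P_{Brew} = 38/3 + (1/3)P_{Aroma}.
Similarly P_{Aroma} = 121/6 + (1/3)P_{Brew}.
Substituting the second reaction function into the first: P_{Brew} = 38/3 + (1/3)(121/6 + (1/3)P_{Brew}), which gives (8/9)P_{Brew} = 349/18 ⇒ P_{Brew} = 21.8125.
Then P_{Aroma} = 121/6 + (1/3)·21.8125 = 27.4375.
q_{Brew} = 64 − 3·21.8125 + 2·27.4375 = 53.4375.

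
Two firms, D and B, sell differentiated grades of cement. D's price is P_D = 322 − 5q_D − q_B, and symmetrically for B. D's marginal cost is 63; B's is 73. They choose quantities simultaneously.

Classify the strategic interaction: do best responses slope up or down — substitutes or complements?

strategic substitutes

Firm D's profit: π = q_D(322 − 5q_D − q_B) − 63q_D.
∂π/∂q_D = 259 − 10q_D − q_B = 0 ⇒ q_D = 25.9 − 0.1q_B.
The best-response slope dq_D/dq_B = −0.1 < 0: the reaction function is downward-sloping, so the choices are strategic substitutes.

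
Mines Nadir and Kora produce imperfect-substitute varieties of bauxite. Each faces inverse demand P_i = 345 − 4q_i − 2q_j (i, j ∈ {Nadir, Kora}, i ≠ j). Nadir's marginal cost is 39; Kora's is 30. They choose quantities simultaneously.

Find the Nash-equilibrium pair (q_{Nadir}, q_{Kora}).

Mine Nadir's profit: π = q_{Nadir}(345 − 4q_{Nadir} − 2q_{Kora}) − 39q_{Nadir}.
∂π/∂q_{Nadir} = 306 − 8q_{Nadir} − 2q_{Kora} = 0 ⇒ q_{Nadir} = 38.25 − 0.25q_{Kora}.
Similarly q_{Kora} = 39.375 − 0.25q_{Nadir}.
Plugging q_{Kora} into Nadir's best response: q_{Nadir} = 38.25 − 0.25(39.375 − 0.25q_{Nadir}) ⇒ 0.9375q_{Nadir} = 909/32, so q_{Nadir} = 30.3.
Then q_{Kora} = 39.375 − 0.25·30.3 = 31.8.

30.3, 31.8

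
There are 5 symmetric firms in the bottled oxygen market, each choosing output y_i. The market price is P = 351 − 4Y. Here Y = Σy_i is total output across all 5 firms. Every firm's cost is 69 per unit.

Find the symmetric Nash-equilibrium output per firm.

A representative firm's profit is π_i = y_i(351 − 4Y) − 69y_i, with Y = y_i + Σ_{j≠i} y_j.
First-order condition: 282 − 8y_i − 4Σ_{j≠i} y_j = 0.
Imposing symmetry (y_j = y for all j) turns Σ_{j≠i} y_j into 4y, so 282 = 24y and y = 11.75.

11.75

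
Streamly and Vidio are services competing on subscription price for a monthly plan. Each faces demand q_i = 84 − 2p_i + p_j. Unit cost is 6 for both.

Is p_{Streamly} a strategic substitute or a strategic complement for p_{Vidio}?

Streamly's profit: π = (p_{Streamly} − 6)(84 − 2p_{Streamly} + p_{Vidio}).
∂π/∂p_{Streamly} = 96 − 4p_{Streamly} + p_{Vidio} = 0 ⇒ p_{Streamly} = 24 + 0.25p_{Vidio}.
The best-response slope dp_{Streamly}/dp_{Vidio} = 0.25 > 0: the reaction function is upward-sloping, so the choices are strategic complements.

strategic complements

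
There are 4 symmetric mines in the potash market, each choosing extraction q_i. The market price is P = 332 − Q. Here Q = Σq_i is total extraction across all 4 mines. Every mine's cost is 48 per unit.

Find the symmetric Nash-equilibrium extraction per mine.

56.8

A representative mine's profit is π_i = q_i(332 − Q) − 48q_i, with Q = q_i + Σ_{j≠i} q_j.
First-order condition: 284 − 2q_i − Σ_{j≠i} q_j = 0.
With identical mines, set every q_j = q: then 284 − 2q − 3q = 0, i.e. q = 284/5 = 56.8.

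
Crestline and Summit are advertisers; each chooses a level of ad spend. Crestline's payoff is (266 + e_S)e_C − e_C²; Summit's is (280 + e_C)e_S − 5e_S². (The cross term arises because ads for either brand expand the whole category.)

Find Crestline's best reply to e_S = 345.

305.5

Expanding Crestline's payoff: 266e_C + e_Se_C − e_C².
∂π/∂e_C = 266 + e_S − 2e_C = 0, so e_C = 133 + 0.5e_S.
At e_S = 345: e_C = 133 + 0.5·345 = 305.5.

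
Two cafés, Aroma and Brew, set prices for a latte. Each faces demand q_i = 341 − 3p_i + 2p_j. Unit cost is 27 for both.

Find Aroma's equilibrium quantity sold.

235.5

Aroma's profit: π = (p_{Aroma} − 27)(341 − 3p_{Aroma} + 2p_{Brew}).
∂π/∂p_{Aroma} = 422 − 6p_{Aroma} + 2p_{Brew} = 0 ⇒ p_{Aroma} = 211/3 + (1/3)p_{Brew}.
The game is symmetric, so in equilibrium p_{Brew} = p_{Aroma}: the reaction function gives (2/3)p_{Aroma} = 211/3, hence p_{Aroma} = 105.5.
q_{Aroma} = 341 − 3·105.5 + 2·105.5 = 235.5.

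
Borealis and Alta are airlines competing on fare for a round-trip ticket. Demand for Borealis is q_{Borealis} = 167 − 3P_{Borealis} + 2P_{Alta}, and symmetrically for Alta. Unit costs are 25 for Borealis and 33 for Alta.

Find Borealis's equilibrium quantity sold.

111

Borealis's profit: π = (P_{Borealis} − 25)(167 − 3P_{Borealis} + 2P_{Alta}).
∂π/∂P_{Borealis} = 242 − 6P_{Borealis} + 2P_{Alta} = 0 ⇒ P_{Borealis} = 121/3 + (1/3)P_{Alta}.
Similarly P_{Alta} = 133/3 + (1/3)P_{Borealis}.
Plugging P_{Alta} into Borealis's best response: P_{Borealis} = 121/3 + (1/3)(133/3 + (1/3)P_{Borealis}) ⇒ (8/9)P_{Borealis} = 496/9, so P_{Borealis} = 62.
Then P_{Alta} = 133/3 + (1/3)·62 = 65.
q_{Borealis} = 167 − 3·62 + 2·65 = 111.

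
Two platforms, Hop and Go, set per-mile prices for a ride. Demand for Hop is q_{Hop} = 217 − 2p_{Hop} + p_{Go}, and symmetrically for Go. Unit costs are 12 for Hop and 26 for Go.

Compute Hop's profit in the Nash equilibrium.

9856.08

Hop's profit: π = (p_{Hop} − 12)(217 − 2p_{Hop} + p_{Go}).
∂π/∂p_{Hop} = 241 − 4p_{Hop} + p_{Go} = 0 ⇒ p_{Hop} = 60.25 + 0.25p_{Go}.
Similarly p_{Go} = 67.25 + 0.25p_{Hop}.
Substituting the second reaction function into the first: p_{Hop} = 60.25 + 0.25(67.25 + 0.25p_{Hop}), which gives 0.9375p_{Hop} = 77.0625 ⇒ p_{Hop} = 82.2.
Then p_{Go} = 67.25 + 0.25·82.2 = 87.8.
q_{Hop} = 217 − 2·82.2 + 87.8 = 140.4.
Profit = (82.2 − 12)·140.4 = 9856.08.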